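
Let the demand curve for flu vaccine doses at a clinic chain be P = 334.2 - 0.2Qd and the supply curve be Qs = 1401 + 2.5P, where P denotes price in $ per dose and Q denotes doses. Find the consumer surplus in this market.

Rewriting in direct form: Qd = 1671 - 5P.
The market clears where 1671 - 5P = 1401 + 2.5P. Rearranging, 7.5P = 270, hence P* = 36.
Then Q* = 1671 - 5(36) = 1491.
Demand choke price (Qd = 0): P = 1671/5 = 334.2. Consumer surplus = ½ × (334.2 - 36) × 1491 = 222308.1.

Consumer surplus = 222308.1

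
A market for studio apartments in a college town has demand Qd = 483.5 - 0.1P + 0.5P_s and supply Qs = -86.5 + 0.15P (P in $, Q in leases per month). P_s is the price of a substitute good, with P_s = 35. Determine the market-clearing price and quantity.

With P_s = 35, demand is Qd = 501 - 0.1P.
Set Qd = Qs: 501 - 0.1P = -86.5 + 0.15P, so 587.5 = 0.25P and P* = 2350.
From the demand curve, Q* = 501 - 0.1(2350) = 266.

P* = 2350, Q* = 266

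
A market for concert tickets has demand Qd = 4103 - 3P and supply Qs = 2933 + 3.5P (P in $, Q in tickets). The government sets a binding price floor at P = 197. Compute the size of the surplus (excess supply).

Surplus = 110.5

At P = 197: Qd = 3512 and Qs = 3622.5.
Surplus = Qs - Qd = 3622.5 - 3512 = 110.5.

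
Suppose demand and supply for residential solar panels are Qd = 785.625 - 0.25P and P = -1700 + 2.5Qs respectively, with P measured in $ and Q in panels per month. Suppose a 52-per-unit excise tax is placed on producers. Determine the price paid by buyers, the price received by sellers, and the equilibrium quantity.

Rewriting in direct form: Qs = 680 + 0.4P.
The tax drives a wedge P_b - P_s = 52. Substituting P_s = P_b - 52 into supply: Qs = 659.2 + 0.4P_b.
Set Qd = Qs: 785.625 - 0.25P_b = 659.2 + 0.4P_b, so 126.425 = 0.65P_b and P_b = 194.5.
So P_s = 142.5 and the quantity traded is Q = 785.625 - 0.25(194.5) = 737.

P_b = 194.5, P_s = 142.5, Q = 737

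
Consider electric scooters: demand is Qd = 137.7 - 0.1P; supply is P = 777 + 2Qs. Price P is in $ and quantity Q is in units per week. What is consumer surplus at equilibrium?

Consumer surplus = 12500

Rewriting in direct form: Qs = -388.5 + 0.5P.
Set Qd = Qs: 137.7 - 0.1P = -388.5 + 0.5P, so 526.2 = 0.6P and P* = 877.
Substitute back: Q* = 137.7 - 0.1(877) = 50.
Demand choke price (Qd = 0): P = 137.7/0.1 = 1377. Consumer surplus = ½ × (1377 - 877) × 50 = 12500.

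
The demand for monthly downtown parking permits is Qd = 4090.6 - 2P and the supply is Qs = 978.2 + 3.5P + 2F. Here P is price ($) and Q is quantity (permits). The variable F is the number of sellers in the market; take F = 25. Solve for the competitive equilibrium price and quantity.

P* = 556.8, Q* = 2977

With F = 25, supply is Qs = 1028.2 + 3.5P.
Equating demand and supply, 4090.6 - 2P = 1028.2 + 3.5P gives 5.5P = 3062.4, so P* = 556.8.
From the demand curve, Q* = 4090.6 - 2(556.8) = 2977.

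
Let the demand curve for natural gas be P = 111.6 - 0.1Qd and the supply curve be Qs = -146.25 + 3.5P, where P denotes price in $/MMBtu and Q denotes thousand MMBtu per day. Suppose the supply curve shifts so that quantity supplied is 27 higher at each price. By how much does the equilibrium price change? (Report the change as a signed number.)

Solving each curve for Q: Qd = 1116 - 10P.
Equating demand and supply, 1116 - 10P = -146.25 + 3.5P gives 13.5P = 1262.25, so P* = 93.5.
From the demand curve, Q* = 1116 - 10(93.5) = 181.
After the shift, supply is Qs = -119.25 + 3.5P.
New equilibrium: 1235.25 = 13.5P, so P = 91.5 and Q = 201.
ΔP = 91.5 - 93.5 = -2.

ΔP = -2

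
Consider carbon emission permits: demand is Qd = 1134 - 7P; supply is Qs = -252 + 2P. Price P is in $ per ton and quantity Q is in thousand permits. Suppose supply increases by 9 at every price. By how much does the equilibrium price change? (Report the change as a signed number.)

The market clears where 1134 - 7P = -252 + 2P. Rearranging, 9P = 1386, hence P* = 154.
Then Q* = 1134 - 7(154) = 56.
After the shift, supply is Qs = -243 + 2P.
New equilibrium: 1377 = 9P, so P = 153 and Q = 63.
ΔP = 153 - 154 = -1.

ΔP = -1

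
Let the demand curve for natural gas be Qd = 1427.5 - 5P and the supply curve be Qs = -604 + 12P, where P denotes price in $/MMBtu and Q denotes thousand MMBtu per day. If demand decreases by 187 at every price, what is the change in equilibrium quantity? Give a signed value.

The market clears where 1427.5 - 5P = -604 + 12P. Rearranging, 17P = 2031.5, hence P* = 119.5.
Substitute back: Q* = 1427.5 - 5(119.5) = 830.
After the shift, demand is Qd = 1240.5 - 5P.
The new intersection has 1844.5 = 17P, i.e. P = 108.5, Q = 698.
ΔQ = 698 - 830 = -132.

ΔQ = -132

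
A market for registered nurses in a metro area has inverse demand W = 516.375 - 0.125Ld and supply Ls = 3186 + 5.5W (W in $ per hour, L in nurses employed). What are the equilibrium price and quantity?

W* = 70, L* = 3571

In direct form, Ld = 4131 - 8W.
Set Ld = Ls: 4131 - 8W = 3186 + 5.5W, so 945 = 13.5W and W* = 70.
From the demand curve, L* = 4131 - 8(70) = 3571.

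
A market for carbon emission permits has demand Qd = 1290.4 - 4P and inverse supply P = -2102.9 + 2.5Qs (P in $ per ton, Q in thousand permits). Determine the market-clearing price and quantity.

Rewriting in direct form: Qs = 841.16 + 0.4P.
The market clears where 1290.4 - 4P = 841.16 + 0.4P. Rearranging, 4.4P = 449.24, hence P* = 102.1.
Then Q* = 1290.4 - 4(102.1) = 882.

P* = 102.1, Q* = 882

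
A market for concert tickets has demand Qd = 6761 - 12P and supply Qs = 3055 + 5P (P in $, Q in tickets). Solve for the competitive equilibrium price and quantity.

P* = 218, Q* = 4145

Equating demand and supply, 6761 - 12P = 3055 + 5P gives 17P = 3706, so P* = 218.
Plugging P* into demand: Q* = 6761 - 12(218) = 4145.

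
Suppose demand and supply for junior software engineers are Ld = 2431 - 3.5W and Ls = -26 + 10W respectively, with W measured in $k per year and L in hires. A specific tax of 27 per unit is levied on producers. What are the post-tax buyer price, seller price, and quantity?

W_b = 202, W_s = 175, L = 1724

With a tax of 27 on producers, they supply based on the net price W_s = W_b - 27, so Ls = -296 + 10W_b.
Set Ld = Ls: 2431 - 3.5W_b = -296 + 10W_b, so 2727 = 13.5W_b and W_b = 202.
Then W_s = 202 - 27 = 175 and L = 2431 - 3.5(202) = 1724.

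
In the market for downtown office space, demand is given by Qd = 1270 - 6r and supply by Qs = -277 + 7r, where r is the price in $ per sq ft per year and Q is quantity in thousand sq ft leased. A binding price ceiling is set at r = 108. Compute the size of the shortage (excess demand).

Shortage = 143

Evaluating both curves at the ceiling price 108 gives Qd = 622, Qs = 479.
Shortage = Qd - Qs = 622 - 479 = 143.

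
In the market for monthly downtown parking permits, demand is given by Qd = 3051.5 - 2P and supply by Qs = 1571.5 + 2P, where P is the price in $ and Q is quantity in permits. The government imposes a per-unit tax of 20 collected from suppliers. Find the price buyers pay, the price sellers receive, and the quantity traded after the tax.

P_b = 380, P_s = 360, Q = 2291.5

The tax drives a wedge P_b - P_s = 20. Substituting P_s = P_b - 20 into supply: Qs = 1531.5 + 2P_b.
Market clearing requires 3051.5 - 2P_b = 1531.5 + 2P_b; hence 1520 = 4P_b and P_b = 380.
Then P_s = 380 - 20 = 360 and Q = 3051.5 - 2(380) = 2291.5.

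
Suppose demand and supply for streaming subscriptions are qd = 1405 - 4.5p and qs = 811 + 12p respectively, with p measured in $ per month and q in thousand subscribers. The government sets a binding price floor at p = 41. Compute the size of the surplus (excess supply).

Evaluating both curves at the floor price 41 gives qd = 1220.5, qs = 1303.
Surplus = qs - qd = 1303 - 1220.5 = 82.5.

Surplus = 82.5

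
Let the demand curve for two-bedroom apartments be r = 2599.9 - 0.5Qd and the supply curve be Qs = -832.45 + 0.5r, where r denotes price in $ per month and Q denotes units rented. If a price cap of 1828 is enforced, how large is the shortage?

Inverting to quantity form: Qd = 5199.8 - 2r.
At r = 1828: Qd = 1543.8 and Qs = 81.55.
Shortage = Qd - Qs = 1543.8 - 81.55 = 1462.25.

Shortage = 1462.25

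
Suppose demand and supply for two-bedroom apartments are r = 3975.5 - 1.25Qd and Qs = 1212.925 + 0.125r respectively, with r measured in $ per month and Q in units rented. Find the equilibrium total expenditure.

In direct form, Qd = 3180.4 - 0.8r.
At equilibrium Qd = Qs, so 3180.4 - 0.8r = 1212.925 + 0.125r; collecting terms, 1967.475 = 0.925r and r* = 2127.
Substitute back: Q* = 3180.4 - 0.8(2127) = 1478.8.
Total expenditure = r* × Q* = 2127 × 1478.8 = 3145407.6.

Total expenditure = 3145407.6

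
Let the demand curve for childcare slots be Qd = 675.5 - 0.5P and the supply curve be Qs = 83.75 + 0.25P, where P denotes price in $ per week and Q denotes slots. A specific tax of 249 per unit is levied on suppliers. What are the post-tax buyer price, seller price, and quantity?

P_b = 872, P_s = 623, Q = 239.5

With a tax of 249 on suppliers, they supply based on the net price P_s = P_b - 249, so Qs = 21.5 + 0.25P_b.
Equate demand and the shifted supply: 675.5 - 0.5P_b = 21.5 + 0.25P_b, giving 0.75P_b = 654, so P_b = 872.
So P_s = 623 and the quantity traded is Q = 675.5 - 0.5(872) = 239.5.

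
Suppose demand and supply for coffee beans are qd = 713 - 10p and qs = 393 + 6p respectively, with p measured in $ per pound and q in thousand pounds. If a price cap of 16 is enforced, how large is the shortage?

Shortage = 64

Evaluating both curves at the ceiling price 16 gives qd = 553, qs = 489.
Shortage = qd - qs = 553 - 489 = 64.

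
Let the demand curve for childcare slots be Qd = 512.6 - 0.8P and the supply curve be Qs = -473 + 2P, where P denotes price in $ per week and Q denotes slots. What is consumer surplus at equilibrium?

Consumer surplus = 33350.625

At equilibrium Qd = Qs, so 512.6 - 0.8P = -473 + 2P; collecting terms, 985.6 = 2.8P and P* = 352.
From the demand curve, Q* = 512.6 - 0.8(352) = 231.
Demand choke price (Qd = 0): P = 512.6/0.8 = 640.75. Consumer surplus = ½ × (640.75 - 352) × 231 = 33350.625.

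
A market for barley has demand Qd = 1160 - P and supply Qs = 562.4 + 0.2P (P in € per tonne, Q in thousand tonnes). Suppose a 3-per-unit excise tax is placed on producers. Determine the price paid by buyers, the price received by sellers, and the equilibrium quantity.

Producers keep P_s = P_b - 3 per unit, so supply in terms of the buyer price is Qs = 561.8 + 0.2P_b.
Set Qd = Qs: 1160 - P_b = 561.8 + 0.2P_b, so 598.2 = 1.2P_b and P_b = 498.5.
Then P_s = 498.5 - 3 = 495.5 and Q = 1160 - 498.5 = 661.5.

P_b = 498.5, P_s = 495.5, Q = 661.5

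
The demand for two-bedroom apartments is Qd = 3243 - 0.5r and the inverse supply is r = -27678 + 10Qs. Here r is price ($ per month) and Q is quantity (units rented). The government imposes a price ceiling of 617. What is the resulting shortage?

Solving each curve for Q: Qs = 2767.8 + 0.1r.
Evaluating both curves at the ceiling price 617 gives Qd = 2934.5, Qs = 2829.5.
Shortage = Qd - Qs = 2934.5 - 2829.5 = 105.

Shortage = 105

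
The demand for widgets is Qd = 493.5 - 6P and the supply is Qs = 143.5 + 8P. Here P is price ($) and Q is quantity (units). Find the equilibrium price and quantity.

Equating demand and supply, 493.5 - 6P = 143.5 + 8P gives 14P = 350, so P* = 25.
Plugging P* into demand: Q* = 493.5 - 6(25) = 343.5.

P* = 25, Q* = 343.5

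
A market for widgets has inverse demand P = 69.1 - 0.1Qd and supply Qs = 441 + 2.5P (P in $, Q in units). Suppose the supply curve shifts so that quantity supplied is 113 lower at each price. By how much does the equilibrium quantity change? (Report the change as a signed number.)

Inverting to quantity form: Qd = 691 - 10P.
Equating demand and supply, 691 - 10P = 441 + 2.5P gives 12.5P = 250, so P* = 20.
From the demand curve, Q* = 691 - 10(20) = 491.
After the shift, supply is Qs = 328 + 2.5P.
The new intersection has 363 = 12.5P, i.e. P = 29.04, Q = 400.6.
ΔQ = 400.6 - 491 = -90.4.

ΔQ = -90.4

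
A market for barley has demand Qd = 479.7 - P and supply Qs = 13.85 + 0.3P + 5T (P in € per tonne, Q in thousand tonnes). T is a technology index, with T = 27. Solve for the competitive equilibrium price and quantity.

With T = 27, supply is Qs = 148.85 + 0.3P.
Set Qd = Qs: 479.7 - P = 148.85 + 0.3P, so 330.85 = 1.3P and P* = 254.5.
Plugging P* into demand: Q* = 479.7 - 254.5 = 225.2.

P* = 254.5, Q* = 225.2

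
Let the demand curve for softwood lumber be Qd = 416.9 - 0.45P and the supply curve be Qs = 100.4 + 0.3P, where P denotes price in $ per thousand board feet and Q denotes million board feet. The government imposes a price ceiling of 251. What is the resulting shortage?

Evaluating both curves at the ceiling price 251 gives Qd = 303.95, Qs = 175.7.
Shortage = Qd - Qs = 303.95 - 175.7 = 128.25.

Shortage = 128.25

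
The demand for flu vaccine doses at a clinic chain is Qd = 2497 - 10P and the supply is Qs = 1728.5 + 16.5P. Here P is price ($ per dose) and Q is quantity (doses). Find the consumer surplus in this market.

Consumer surplus = 243542.45

At equilibrium Qd = Qs, so 2497 - 10P = 1728.5 + 16.5P; collecting terms, 768.5 = 26.5P and P* = 29.
From the demand curve, Q* = 2497 - 10(29) = 2207.
Demand choke price (Qd = 0): P = 2497/10 = 249.7. Consumer surplus = ½ × (249.7 - 29) × 2207 = 243542.45.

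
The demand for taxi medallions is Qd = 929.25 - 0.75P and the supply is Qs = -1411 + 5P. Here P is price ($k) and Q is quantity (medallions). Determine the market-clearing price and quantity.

Set Qd = Qs: 929.25 - 0.75P = -1411 + 5P, so 2340.25 = 5.75P and P* = 407.
From the demand curve, Q* = 929.25 - 0.75(407) = 624.

P* = 407, Q* = 624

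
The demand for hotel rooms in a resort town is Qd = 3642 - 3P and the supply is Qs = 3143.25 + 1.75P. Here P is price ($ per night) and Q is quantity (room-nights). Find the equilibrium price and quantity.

P* = 105, Q* = 3327

Set Qd = Qs: 3642 - 3P = 3143.25 + 1.75P, so 498.75 = 4.75P and P* = 105.
From the demand curve, Q* = 3642 - 3(105) = 3327.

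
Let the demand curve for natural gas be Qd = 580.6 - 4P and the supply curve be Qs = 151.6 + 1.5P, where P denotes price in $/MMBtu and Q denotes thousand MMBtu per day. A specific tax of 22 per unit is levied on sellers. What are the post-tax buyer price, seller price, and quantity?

Sellers keep P_s = P_b - 22 per unit, so supply in terms of the buyer price is Qs = 118.6 + 1.5P_b.
Set Qd = Qs: 580.6 - 4P_b = 118.6 + 1.5P_b, so 462 = 5.5P_b and P_b = 84.
Then P_s = 84 - 22 = 62 and Q = 580.6 - 4(84) = 244.6.

P_b = 84, P_s = 62, Q = 244.6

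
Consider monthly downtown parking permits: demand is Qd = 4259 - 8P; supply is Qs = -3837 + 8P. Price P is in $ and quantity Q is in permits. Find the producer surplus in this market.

The market clears where 4259 - 8P = -3837 + 8P. Rearranging, 16P = 8096, hence P* = 506.
Plugging P* into demand: Q* = 4259 - 8(506) = 211.
Supply choke price (Qs = 0): P = 479.625. Producer surplus = ½ × (506 - 479.625) × 211 = 2782.5625.

Producer surplus = 2782.5625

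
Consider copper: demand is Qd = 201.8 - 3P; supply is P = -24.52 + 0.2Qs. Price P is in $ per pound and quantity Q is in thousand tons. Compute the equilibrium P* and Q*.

P* = 9.9, Q* = 172.1

Rewriting in direct form: Qs = 122.6 + 5P.
The market clears where 201.8 - 3P = 122.6 + 5P. Rearranging, 8P = 79.2, hence P* = 9.9.
From the demand curve, Q* = 201.8 - 3(9.9) = 172.1.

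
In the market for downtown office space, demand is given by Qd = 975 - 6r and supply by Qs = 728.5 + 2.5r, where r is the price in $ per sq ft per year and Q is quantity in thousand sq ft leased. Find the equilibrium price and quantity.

r* = 29, Q* = 801

Set Qd = Qs: 975 - 6r = 728.5 + 2.5r, so 246.5 = 8.5r and r* = 29.
From the demand curve, Q* = 975 - 6(29) = 801.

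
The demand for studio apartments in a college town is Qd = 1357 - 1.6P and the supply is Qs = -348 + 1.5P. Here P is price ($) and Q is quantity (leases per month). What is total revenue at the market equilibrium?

Set Qd = Qs: 1357 - 1.6P = -348 + 1.5P, so 1705 = 3.1P and P* = 550.
Plugging P* into demand: Q* = 1357 - 1.6(550) = 477.
Total revenue = P* × Q* = 550 × 477 = 262350.

Total revenue = 262350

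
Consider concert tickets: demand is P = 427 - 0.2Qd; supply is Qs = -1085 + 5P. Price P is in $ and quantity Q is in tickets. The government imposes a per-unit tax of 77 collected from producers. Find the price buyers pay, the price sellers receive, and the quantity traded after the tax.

P_b = 360.5, P_s = 283.5, Q = 332.5

In direct form, Qd = 2135 - 5P.
Producers keep P_s = P_b - 77 per unit, so supply in terms of the buyer price is Qs = -1470 + 5P_b.
Market clearing requires 2135 - 5P_b = -1470 + 5P_b; hence 3605 = 10P_b and P_b = 360.5.
So P_s = 283.5 and the quantity traded is Q = 2135 - 5(360.5) = 332.5.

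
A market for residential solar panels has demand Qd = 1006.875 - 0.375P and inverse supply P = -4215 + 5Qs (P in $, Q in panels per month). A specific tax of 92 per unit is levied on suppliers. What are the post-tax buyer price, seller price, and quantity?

Rewriting in direct form: Qs = 843 + 0.2P.
The tax drives a wedge P_b - P_s = 92. Substituting P_s = P_b - 92 into supply: Qs = 824.6 + 0.2P_b.
Set Qd = Qs: 1006.875 - 0.375P_b = 824.6 + 0.2P_b, so 182.275 = 0.575P_b and P_b = 317.
Then P_s = 317 - 92 = 225 and Q = 1006.875 - 0.375(317) = 888.

P_b = 317, P_s = 225, Q = 888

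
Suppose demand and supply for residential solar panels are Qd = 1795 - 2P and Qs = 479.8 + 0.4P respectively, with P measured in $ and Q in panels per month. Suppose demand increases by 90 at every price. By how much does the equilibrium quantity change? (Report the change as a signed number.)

ΔQ = 15

Set Qd = Qs: 1795 - 2P = 479.8 + 0.4P, so 1315.2 = 2.4P and P* = 548.
Substitute back: Q* = 1795 - 2(548) = 699.
After the shift, demand is Qd = 1885 - 2P.
Re-solving, 2.4P = 1405.2 gives P = 585.5 and Q = 714.
ΔQ = 714 - 699 = 15.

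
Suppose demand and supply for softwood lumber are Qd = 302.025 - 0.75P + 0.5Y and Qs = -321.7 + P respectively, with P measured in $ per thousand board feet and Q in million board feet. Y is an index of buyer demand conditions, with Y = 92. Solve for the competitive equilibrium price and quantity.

P* = 382.7, Q* = 61

With Y = 92, demand is Qd = 348.025 - 0.75P.
Equating demand and supply, 348.025 - 0.75P = -321.7 + P gives 1.75P = 669.725, so P* = 382.7.
From the demand curve, Q* = 348.025 - 0.75(382.7) = 61.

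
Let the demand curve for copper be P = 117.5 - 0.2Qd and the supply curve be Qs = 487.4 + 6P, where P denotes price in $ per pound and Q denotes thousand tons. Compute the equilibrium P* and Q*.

Rewriting in direct form: Qd = 587.5 - 5P.
The market clears where 587.5 - 5P = 487.4 + 6P. Rearranging, 11P = 100.1, hence P* = 9.1.
From the demand curve, Q* = 587.5 - 5(9.1) = 542.

P* = 9.1, Q* = 542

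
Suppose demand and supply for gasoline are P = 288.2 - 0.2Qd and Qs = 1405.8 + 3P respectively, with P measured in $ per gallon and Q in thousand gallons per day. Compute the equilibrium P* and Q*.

P* = 4.4, Q* = 1419

In direct form, Qd = 1441 - 5P.
Set Qd = Qs: 1441 - 5P = 1405.8 + 3P, so 35.2 = 8P and P* = 4.4.
Plugging P* into demand: Q* = 1441 - 5(4.4) = 1419.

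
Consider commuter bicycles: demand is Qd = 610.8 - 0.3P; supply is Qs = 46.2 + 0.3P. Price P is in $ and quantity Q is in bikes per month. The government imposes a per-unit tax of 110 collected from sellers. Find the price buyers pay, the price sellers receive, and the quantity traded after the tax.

Sellers keep P_s = P_b - 110 per unit, so supply in terms of the buyer price is Qs = 13.2 + 0.3P_b.
Equate demand and the shifted supply: 610.8 - 0.3P_b = 13.2 + 0.3P_b, giving 0.6P_b = 597.6, so P_b = 996.
So P_s = 886 and the quantity traded is Q = 610.8 - 0.3(996) = 312.

P_b = 996, P_s = 886, Q = 312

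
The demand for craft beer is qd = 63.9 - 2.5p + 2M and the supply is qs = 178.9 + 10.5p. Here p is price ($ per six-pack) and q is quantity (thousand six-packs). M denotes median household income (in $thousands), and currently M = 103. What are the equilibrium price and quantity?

With M = 103, demand is qd = 269.9 - 2.5p.
The market clears where 269.9 - 2.5p = 178.9 + 10.5p. Rearranging, 13p = 91, hence p* = 7.
From the demand curve, q* = 269.9 - 2.5(7) = 252.4.

p* = 7, q* = 252.4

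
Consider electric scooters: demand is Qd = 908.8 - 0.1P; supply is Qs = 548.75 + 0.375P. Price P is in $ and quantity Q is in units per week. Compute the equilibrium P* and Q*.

P* = 758, Q* = 833

Set Qd = Qs: 908.8 - 0.1P = 548.75 + 0.375P, so 360.05 = 0.475P and P* = 758.
Substitute back: Q* = 908.8 - 0.1(758) = 833.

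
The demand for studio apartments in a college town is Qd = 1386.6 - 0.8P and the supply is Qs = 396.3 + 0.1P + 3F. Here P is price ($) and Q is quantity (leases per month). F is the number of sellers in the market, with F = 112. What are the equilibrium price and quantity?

With F = 112, supply is Qs = 732.3 + 0.1P.
Equating demand and supply, 1386.6 - 0.8P = 732.3 + 0.1P gives 0.9P = 654.3, so P* = 727.
Substitute back: Q* = 1386.6 - 0.8(727) = 805.

P* = 727, Q* = 805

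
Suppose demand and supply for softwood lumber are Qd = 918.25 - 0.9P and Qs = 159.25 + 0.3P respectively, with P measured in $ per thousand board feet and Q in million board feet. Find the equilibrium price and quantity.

P* = 632.5, Q* = 349

At equilibrium Qd = Qs, so 918.25 - 0.9P = 159.25 + 0.3P; collecting terms, 759 = 1.2P and P* = 632.5.
Substitute back: Q* = 918.25 - 0.9(632.5) = 349.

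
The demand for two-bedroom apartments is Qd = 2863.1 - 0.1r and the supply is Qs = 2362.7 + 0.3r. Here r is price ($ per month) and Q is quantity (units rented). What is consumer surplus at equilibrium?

Equating demand and supply, 2863.1 - 0.1r = 2362.7 + 0.3r gives 0.4r = 500.4, so r* = 1251.
Substitute back: Q* = 2863.1 - 0.1(1251) = 2738.
Demand choke price (Qd = 0): r = 2863.1/0.1 = 28631. Consumer surplus = ½ × (28631 - 1251) × 2738 = 37483220.

Consumer surplus = 37483220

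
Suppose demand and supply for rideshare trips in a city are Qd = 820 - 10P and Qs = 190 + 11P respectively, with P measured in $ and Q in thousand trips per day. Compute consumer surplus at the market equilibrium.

Consumer surplus = 13520

Equating demand and supply, 820 - 10P = 190 + 11P gives 21P = 630, so P* = 30.
From the demand curve, Q* = 820 - 10(30) = 520.
Demand choke price (Qd = 0): P = 820/10 = 82. Consumer surplus = ½ × (82 - 30) × 520 = 13520.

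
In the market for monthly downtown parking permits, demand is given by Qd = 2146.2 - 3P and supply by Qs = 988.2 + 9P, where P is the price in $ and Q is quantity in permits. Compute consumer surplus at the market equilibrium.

At equilibrium Qd = Qs, so 2146.2 - 3P = 988.2 + 9P; collecting terms, 1158 = 12P and P* = 96.5.
From the demand curve, Q* = 2146.2 - 3(96.5) = 1856.7.
Demand choke price (Qd = 0): P = 2146.2/3 = 715.4. Consumer surplus = ½ × (715.4 - 96.5) × 1856.7 = 574555.815.

Consumer surplus = 574555.815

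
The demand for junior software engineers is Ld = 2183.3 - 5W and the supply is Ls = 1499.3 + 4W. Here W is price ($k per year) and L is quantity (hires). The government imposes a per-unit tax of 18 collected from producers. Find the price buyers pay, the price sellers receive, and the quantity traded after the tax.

The tax drives a wedge W_b - W_s = 18. Substituting W_s = W_b - 18 into supply: Ls = 1427.3 + 4W_b.
Set Ld = Ls: 2183.3 - 5W_b = 1427.3 + 4W_b, so 756 = 9W_b and W_b = 84.
Then W_s = 84 - 18 = 66 and L = 2183.3 - 5(84) = 1763.3.

W_b = 84, W_s = 66, L = 1763.3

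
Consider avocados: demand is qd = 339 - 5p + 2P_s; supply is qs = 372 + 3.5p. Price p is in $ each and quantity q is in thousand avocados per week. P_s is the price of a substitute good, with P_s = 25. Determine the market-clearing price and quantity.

With P_s = 25, demand is qd = 389 - 5p.
Set qd = qs: 389 - 5p = 372 + 3.5p, so 17 = 8.5p and p* = 2.
Plugging p* into demand: q* = 389 - 5(2) = 379.

p* = 2, q* = 379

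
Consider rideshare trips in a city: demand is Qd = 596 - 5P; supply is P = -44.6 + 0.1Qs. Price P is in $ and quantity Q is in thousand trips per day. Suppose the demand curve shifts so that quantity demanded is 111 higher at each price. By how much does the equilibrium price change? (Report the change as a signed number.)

ΔP = 7.4

Inverting to quantity form: Qs = 446 + 10P.
At equilibrium Qd = Qs, so 596 - 5P = 446 + 10P; collecting terms, 150 = 15P and P* = 10.
Then Q* = 596 - 5(10) = 546.
After the shift, demand is Qd = 707 - 5P.
Re-solving, 15P = 261 gives P = 17.4 and Q = 620.
ΔP = 17.4 - 10 = 7.4.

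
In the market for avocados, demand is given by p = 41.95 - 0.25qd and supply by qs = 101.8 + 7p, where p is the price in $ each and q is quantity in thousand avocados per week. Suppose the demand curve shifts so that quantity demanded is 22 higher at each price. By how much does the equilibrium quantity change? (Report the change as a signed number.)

In direct form, qd = 167.8 - 4p.
The market clears where 167.8 - 4p = 101.8 + 7p. Rearranging, 11p = 66, hence p* = 6.
From the demand curve, q* = 167.8 - 4(6) = 143.8.
After the shift, demand is qd = 189.8 - 4p.
The new intersection has 88 = 11p, i.e. p = 8, q = 157.8.
Δq = 157.8 - 143.8 = 14.

Δq = 14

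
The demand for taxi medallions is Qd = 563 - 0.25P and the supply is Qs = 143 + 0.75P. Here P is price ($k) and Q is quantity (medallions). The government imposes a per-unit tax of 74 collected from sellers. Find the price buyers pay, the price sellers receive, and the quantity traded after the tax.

P_b = 475.5, P_s = 401.5, Q = 444.125

With a tax of 74 on sellers, they supply based on the net price P_s = P_b - 74, so Qs = 87.5 + 0.75P_b.
Equate demand and the shifted supply: 563 - 0.25P_b = 87.5 + 0.75P_b, giving P_b = 475.5, so P_b = 475.5.
So P_s = 401.5 and the quantity traded is Q = 563 - 0.25(475.5) = 444.125.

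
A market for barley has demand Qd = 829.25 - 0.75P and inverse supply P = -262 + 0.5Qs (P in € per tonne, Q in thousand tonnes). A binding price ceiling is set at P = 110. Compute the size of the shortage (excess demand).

Shortage = 2.75

Solving each curve for Q: Qs = 524 + 2P.
With P fixed at 110, quantity demanded is 746.75 and quantity supplied is 744.
Shortage = Qd - Qs = 746.75 - 744 = 2.75.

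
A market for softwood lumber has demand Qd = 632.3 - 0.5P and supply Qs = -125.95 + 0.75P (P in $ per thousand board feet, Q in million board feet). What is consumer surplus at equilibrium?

Consumer surplus = 108241

At equilibrium Qd = Qs, so 632.3 - 0.5P = -125.95 + 0.75P; collecting terms, 758.25 = 1.25P and P* = 606.6.
Then Q* = 632.3 - 0.5(606.6) = 329.
Demand choke price (Qd = 0): P = 632.3/0.5 = 1264.6. Consumer surplus = ½ × (1264.6 - 606.6) × 329 = 108241.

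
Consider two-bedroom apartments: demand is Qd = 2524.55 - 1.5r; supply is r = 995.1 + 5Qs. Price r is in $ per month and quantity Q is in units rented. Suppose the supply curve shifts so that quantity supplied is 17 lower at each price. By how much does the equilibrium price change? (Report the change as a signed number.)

Δr = 10

Rewriting in direct form: Qs = -199.02 + 0.2r.
At equilibrium Qd = Qs, so 2524.55 - 1.5r = -199.02 + 0.2r; collecting terms, 2723.57 = 1.7r and r* = 1602.1.
From the demand curve, Q* = 2524.55 - 1.5(1602.1) = 121.4.
After the shift, supply is Qs = -216.02 + 0.2r.
Re-solving, 1.7r = 2740.57 gives r = 1612.1 and Q = 106.4.
Δr = 1612.1 - 1602.1 = 10.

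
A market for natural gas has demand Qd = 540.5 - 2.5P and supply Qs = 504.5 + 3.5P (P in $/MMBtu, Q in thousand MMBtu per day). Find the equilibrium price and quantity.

At equilibrium Qd = Qs, so 540.5 - 2.5P = 504.5 + 3.5P; collecting terms, 36 = 6P and P* = 6.
Plugging P* into demand: Q* = 540.5 - 2.5(6) = 525.5.

P* = 6, Q* = 525.5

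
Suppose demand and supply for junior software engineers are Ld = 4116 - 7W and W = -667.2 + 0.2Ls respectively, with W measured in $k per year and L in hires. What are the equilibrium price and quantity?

Rewriting in direct form: Ls = 3336 + 5W.
Set Ld = Ls: 4116 - 7W = 3336 + 5W, so 780 = 12W and W* = 65.
Then L* = 4116 - 7(65) = 3661.

W* = 65, L* = 3661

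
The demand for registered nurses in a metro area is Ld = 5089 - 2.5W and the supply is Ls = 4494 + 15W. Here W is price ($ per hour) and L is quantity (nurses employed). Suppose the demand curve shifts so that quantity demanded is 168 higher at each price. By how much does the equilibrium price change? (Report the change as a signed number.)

ΔW = 9.6

At equilibrium Ld = Ls, so 5089 - 2.5W = 4494 + 15W; collecting terms, 595 = 17.5W and W* = 34.
From the demand curve, L* = 5089 - 2.5(34) = 5004.
After the shift, demand is Ld = 5257 - 2.5W.
Re-solving, 17.5W = 763 gives W = 43.6 and L = 5148.
ΔW = 43.6 - 34 = 9.6.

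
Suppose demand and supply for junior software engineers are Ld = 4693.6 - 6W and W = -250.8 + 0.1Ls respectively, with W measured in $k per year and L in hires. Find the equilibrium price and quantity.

In direct form, Ls = 2508 + 10W.
At equilibrium Ld = Ls, so 4693.6 - 6W = 2508 + 10W; collecting terms, 2185.6 = 16W and W* = 136.6.
Then L* = 4693.6 - 6(136.6) = 3874.

W* = 136.6, L* = 3874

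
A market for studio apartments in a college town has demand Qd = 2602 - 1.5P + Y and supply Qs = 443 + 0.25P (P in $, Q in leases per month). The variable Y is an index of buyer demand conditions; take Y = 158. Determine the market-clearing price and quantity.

With Y = 158, demand is Qd = 2760 - 1.5P.
The market clears where 2760 - 1.5P = 443 + 0.25P. Rearranging, 1.75P = 2317, hence P* = 1324.
Plugging P* into demand: Q* = 2760 - 1.5(1324) = 774.

P* = 1324, Q* = 774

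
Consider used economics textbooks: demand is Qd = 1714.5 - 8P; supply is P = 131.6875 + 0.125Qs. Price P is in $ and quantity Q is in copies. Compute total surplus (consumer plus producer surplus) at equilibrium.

Total surplus = 13653.78125

Inverting to quantity form: Qs = -1053.5 + 8P.
The market clears where 1714.5 - 8P = -1053.5 + 8P. Rearranging, 16P = 2768, hence P* = 173.
Substitute back: Q* = 1714.5 - 8(173) = 330.5.
Demand choke price = 214.3125; supply choke price = 131.6875. CS = ½(214.3125 - 173)(330.5) = 6826.890625; PS = ½(173 - 131.6875)(330.5) = 6826.890625. Total surplus = 13653.78125.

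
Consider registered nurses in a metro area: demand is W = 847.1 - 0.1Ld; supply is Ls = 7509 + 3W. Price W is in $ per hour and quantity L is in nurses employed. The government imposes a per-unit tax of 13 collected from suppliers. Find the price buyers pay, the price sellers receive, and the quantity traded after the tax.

W_b = 77, W_s = 64, L = 7701

Solving each curve for L: Ld = 8471 - 10W.
Suppliers keep W_s = W_b - 13 per unit, so supply in terms of the buyer price is Ls = 7470 + 3W_b.
Market clearing requires 8471 - 10W_b = 7470 + 3W_b; hence 1001 = 13W_b and W_b = 77.
Then W_s = 77 - 13 = 64 and L = 8471 - 10(77) = 7701.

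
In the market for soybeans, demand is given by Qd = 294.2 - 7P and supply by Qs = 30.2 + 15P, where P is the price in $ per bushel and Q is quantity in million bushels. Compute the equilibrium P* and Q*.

P* = 12, Q* = 210.2

Equating demand and supply, 294.2 - 7P = 30.2 + 15P gives 22P = 264, so P* = 12.
Then Q* = 294.2 - 7(12) = 210.2.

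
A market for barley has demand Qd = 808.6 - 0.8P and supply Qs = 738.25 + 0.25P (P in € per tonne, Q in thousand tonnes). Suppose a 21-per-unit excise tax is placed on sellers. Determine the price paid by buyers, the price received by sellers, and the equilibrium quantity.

The tax drives a wedge P_b - P_s = 21. Substituting P_s = P_b - 21 into supply: Qs = 733 + 0.25P_b.
Set Qd = Qs: 808.6 - 0.8P_b = 733 + 0.25P_b, so 75.6 = 1.05P_b and P_b = 72.
Then P_s = 72 - 21 = 51 and Q = 808.6 - 0.8(72) = 751.

P_b = 72, P_s = 51, Q = 751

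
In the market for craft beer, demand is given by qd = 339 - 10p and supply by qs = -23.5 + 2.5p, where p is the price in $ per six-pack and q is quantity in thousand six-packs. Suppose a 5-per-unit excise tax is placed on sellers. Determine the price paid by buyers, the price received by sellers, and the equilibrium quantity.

The tax drives a wedge p_b - p_s = 5. Substituting p_s = p_b - 5 into supply: qs = -36 + 2.5p_b.
Equate demand and the shifted supply: 339 - 10p_b = -36 + 2.5p_b, giving 12.5p_b = 375, so p_b = 30.
Then p_s = 30 - 5 = 25 and q = 339 - 10(30) = 39.

p_b = 30, p_s = 25, q = 39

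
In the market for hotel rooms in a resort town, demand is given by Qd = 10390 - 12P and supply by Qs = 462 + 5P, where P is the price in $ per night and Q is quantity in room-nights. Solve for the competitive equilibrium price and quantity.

P* = 584, Q* = 3382

The market clears where 10390 - 12P = 462 + 5P. Rearranging, 17P = 9928, hence P* = 584.
Substitute back: Q* = 10390 - 12(584) = 3382.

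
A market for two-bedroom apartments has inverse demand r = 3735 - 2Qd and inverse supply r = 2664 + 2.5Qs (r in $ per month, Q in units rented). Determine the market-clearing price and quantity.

Rewriting in direct form: Qd = 1867.5 - 0.5r and Qs = -1065.6 + 0.4r.
At equilibrium Qd = Qs, so 1867.5 - 0.5r = -1065.6 + 0.4r; collecting terms, 2933.1 = 0.9r and r* = 3259.
Plugging r* into demand: Q* = 1867.5 - 0.5(3259) = 238.

r* = 3259, Q* = 238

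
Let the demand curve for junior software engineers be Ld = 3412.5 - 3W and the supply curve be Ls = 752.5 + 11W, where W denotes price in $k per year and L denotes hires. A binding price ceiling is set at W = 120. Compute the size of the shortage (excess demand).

Shortage = 980

Evaluating both curves at the ceiling price 120 gives Ld = 3052.5, Ls = 2072.5.
Shortage = Ld - Ls = 3052.5 - 2072.5 = 980.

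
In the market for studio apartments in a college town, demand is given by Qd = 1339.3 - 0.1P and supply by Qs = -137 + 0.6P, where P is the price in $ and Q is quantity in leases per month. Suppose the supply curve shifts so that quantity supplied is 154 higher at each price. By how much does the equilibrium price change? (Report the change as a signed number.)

ΔP = -220

The market clears where 1339.3 - 0.1P = -137 + 0.6P. Rearranging, 0.7P = 1476.3, hence P* = 2109.
Substitute back: Q* = 1339.3 - 0.1(2109) = 1128.4.
After the shift, supply is Qs = 17 + 0.6P.
The new intersection has 1322.3 = 0.7P, i.e. P = 1889, Q = 1150.4.
ΔP = 1889 - 2109 = -220.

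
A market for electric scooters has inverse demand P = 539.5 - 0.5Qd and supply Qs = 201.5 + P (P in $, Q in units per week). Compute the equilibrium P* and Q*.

P* = 292.5, Q* = 494

Inverting to quantity form: Qd = 1079 - 2P.
The market clears where 1079 - 2P = 201.5 + P. Rearranging, 3P = 877.5, hence P* = 292.5.
Plugging P* into demand: Q* = 1079 - 2(292.5) = 494.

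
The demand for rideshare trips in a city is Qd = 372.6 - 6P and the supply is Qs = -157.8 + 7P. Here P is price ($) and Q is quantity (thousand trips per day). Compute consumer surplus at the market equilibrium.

Equating demand and supply, 372.6 - 6P = -157.8 + 7P gives 13P = 530.4, so P* = 40.8.
From the demand curve, Q* = 372.6 - 6(40.8) = 127.8.
Demand choke price (Qd = 0): P = 372.6/6 = 62.1. Consumer surplus = ½ × (62.1 - 40.8) × 127.8 = 1361.07.

Consumer surplus = 1361.07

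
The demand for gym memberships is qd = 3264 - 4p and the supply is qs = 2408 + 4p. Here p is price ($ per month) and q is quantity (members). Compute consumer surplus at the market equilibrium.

Consumer surplus = 1005362

Set qd = qs: 3264 - 4p = 2408 + 4p, so 856 = 8p and p* = 107.
Substitute back: q* = 3264 - 4(107) = 2836.
Demand choke price (qd = 0): p = 3264/4 = 816. Consumer surplus = ½ × (816 - 107) × 2836 = 1005362.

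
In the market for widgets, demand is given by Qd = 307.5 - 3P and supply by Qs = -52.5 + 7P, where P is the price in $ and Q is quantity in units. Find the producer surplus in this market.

Producer surplus = 2842.875

Equating demand and supply, 307.5 - 3P = -52.5 + 7P gives 10P = 360, so P* = 36.
Substitute back: Q* = 307.5 - 3(36) = 199.5.
Supply choke price (Qs = 0): P = 7.5. Producer surplus = ½ × (36 - 7.5) × 199.5 = 2842.875.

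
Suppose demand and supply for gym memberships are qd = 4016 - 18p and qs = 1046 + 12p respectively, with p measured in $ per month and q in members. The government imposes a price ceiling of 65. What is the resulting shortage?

With p fixed at 65, quantity demanded is 2846 and quantity supplied is 1826.
Shortage = qd - qs = 2846 - 1826 = 1020.

Shortage = 1020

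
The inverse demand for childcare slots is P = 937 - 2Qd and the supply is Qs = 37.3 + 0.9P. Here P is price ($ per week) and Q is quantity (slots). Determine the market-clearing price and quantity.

P* = 308, Q* = 314.5

Rewriting in direct form: Qd = 468.5 - 0.5P.
At equilibrium Qd = Qs, so 468.5 - 0.5P = 37.3 + 0.9P; collecting terms, 431.2 = 1.4P and P* = 308.
Substitute back: Q* = 468.5 - 0.5(308) = 314.5.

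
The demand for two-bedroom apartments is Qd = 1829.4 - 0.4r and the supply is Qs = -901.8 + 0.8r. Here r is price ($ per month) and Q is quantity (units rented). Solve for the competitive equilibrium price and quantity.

Set Qd = Qs: 1829.4 - 0.4r = -901.8 + 0.8r, so 2731.2 = 1.2r and r* = 2276.
Plugging r* into demand: Q* = 1829.4 - 0.4(2276) = 919.

r* = 2276, Q* = 919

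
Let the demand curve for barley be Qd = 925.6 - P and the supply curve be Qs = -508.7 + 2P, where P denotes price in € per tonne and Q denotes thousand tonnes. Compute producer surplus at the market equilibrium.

Equating demand and supply, 925.6 - P = -508.7 + 2P gives 3P = 1434.3, so P* = 478.1.
From the demand curve, Q* = 925.6 - 478.1 = 447.5.
Supply choke price (Qs = 0): P = 254.35. Producer surplus = ½ × (478.1 - 254.35) × 447.5 = 50064.0625.

Producer surplus = 50064.0625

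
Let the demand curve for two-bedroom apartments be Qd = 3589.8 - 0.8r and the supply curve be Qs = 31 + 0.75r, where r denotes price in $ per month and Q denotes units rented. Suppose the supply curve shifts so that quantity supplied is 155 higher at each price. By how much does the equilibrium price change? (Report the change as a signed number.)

Δr = -100

Set Qd = Qs: 3589.8 - 0.8r = 31 + 0.75r, so 3558.8 = 1.55r and r* = 2296.
Then Q* = 3589.8 - 0.8(2296) = 1753.
After the shift, supply is Qs = 186 + 0.75r.
The new intersection has 3403.8 = 1.55r, i.e. r = 2196, Q = 1833.
Δr = 2196 - 2296 = -100.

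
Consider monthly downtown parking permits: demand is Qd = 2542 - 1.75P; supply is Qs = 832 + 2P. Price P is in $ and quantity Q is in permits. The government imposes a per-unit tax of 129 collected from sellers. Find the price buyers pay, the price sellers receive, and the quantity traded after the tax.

P_b = 524.8, P_s = 395.8, Q = 1623.6

Sellers keep P_s = P_b - 129 per unit, so supply in terms of the buyer price is Qs = 574 + 2P_b.
Equate demand and the shifted supply: 2542 - 1.75P_b = 574 + 2P_b, giving 3.75P_b = 1968, so P_b = 524.8.
Then P_s = 524.8 - 129 = 395.8 and Q = 2542 - 1.75(524.8) = 1623.6.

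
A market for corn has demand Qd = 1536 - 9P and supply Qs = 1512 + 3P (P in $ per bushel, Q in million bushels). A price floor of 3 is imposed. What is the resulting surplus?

Surplus = 12

With P fixed at 3, quantity demanded is 1509 and quantity supplied is 1521.
Surplus = Qs - Qd = 1521 - 1509 = 12.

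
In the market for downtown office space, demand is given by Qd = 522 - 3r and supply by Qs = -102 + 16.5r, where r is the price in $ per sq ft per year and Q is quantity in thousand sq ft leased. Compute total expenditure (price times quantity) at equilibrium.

The market clears where 522 - 3r = -102 + 16.5r. Rearranging, 19.5r = 624, hence r* = 32.
From the demand curve, Q* = 522 - 3(32) = 426.
Total expenditure = r* × Q* = 32 × 426 = 13632.

Total expenditure = 13632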